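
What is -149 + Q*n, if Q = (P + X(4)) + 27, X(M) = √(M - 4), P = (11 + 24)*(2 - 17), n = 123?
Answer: -61403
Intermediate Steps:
P = -525 (P = 35*(-15) = -525)
X(M) = √(-4 + M)
Q = -498 (Q = (-525 + √(-4 + 4)) + 27 = (-525 + √0) + 27 = (-525 + 0) + 27 = -525 + 27 = -498)
-149 + Q*n = -149 - 498*123 = -149 - 61254 = -61403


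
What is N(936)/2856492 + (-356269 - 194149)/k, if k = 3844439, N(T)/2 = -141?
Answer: -262224790909/1830268207998 ≈ -0.14327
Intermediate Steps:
N(T) = -282 (N(T) = 2*(-141) = -282)
N(936)/2856492 + (-356269 - 194149)/k = -282/2856492 + (-356269 - 194149)/3844439 = -282*1/2856492 - 550418*1/3844439 = -47/476082 - 550418/3844439 = -262224790909/1830268207998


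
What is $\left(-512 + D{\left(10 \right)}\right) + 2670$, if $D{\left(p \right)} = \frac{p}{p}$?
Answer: $2159$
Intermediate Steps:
$D{\left(p \right)} = 1$
$\left(-512 + D{\left(10 \right)}\right) + 2670 = \left(-512 + 1\right) + 2670 = -511 + 2670 = 2159$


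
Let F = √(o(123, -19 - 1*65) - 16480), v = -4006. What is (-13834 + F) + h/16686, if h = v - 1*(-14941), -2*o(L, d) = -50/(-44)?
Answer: -2849669/206 + I*√7976595/22 ≈ -13833.0 + 128.38*I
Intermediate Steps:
o(L, d) = -25/44 (o(L, d) = -(-25)/(-44) = -(-25)*(-1)/44 = -½*25/22 = -25/44)
h = 10935 (h = -4006 - 1*(-14941) = -4006 + 14941 = 10935)
F = I*√7976595/22 (F = √(-25/44 - 16480) = √(-725145/44) = I*√7976595/22 ≈ 128.38*I)
(-13834 + F) + h/16686 = (-13834 + I*√7976595/22) + 10935/16686 = (-13834 + I*√7976595/22) + 10935*(1/16686) = (-13834 + I*√7976595/22) + 135/206 = -2849669/206 + I*√7976595/22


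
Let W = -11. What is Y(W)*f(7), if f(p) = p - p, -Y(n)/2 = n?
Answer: 0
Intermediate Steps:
Y(n) = -2*n
f(p) = 0
Y(W)*f(7) = -2*(-11)*0 = 22*0 = 0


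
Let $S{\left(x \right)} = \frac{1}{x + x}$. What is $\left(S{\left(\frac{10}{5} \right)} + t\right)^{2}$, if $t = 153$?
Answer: $\frac{375769}{16} \approx 23486.0$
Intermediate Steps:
$S{\left(x \right)} = \frac{1}{2 x}$
$\left(S{\left(\frac{10}{5} \right)} + t\right)^{2} = \left(\frac{1}{2 \cdot \frac{10}{5}} + 153\right)^{2} = \left(\frac{1}{2 \cdot 10 \cdot \frac{1}{5}} + 153\right)^{2} = \left(\frac{1}{2 \cdot 2} + 153\right)^{2} = \left(\frac{1}{2} \cdot \frac{1}{2} + 153\right)^{2} = \left(\frac{1}{4} + 153\right)^{2} = \left(\frac{613}{4}\right)^{2} = \frac{375769}{16}$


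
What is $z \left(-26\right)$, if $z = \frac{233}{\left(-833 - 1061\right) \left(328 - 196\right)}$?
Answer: $\frac{3029}{125004} \approx 0.024231$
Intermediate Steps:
$z = - \frac{233}{250008}$ ($z = \frac{233}{\left(-1894\right) 132} = \frac{233}{-250008} = 233 \left(- \frac{1}{250008}\right) = - \frac{233}{250008} \approx -0.00093197$)
$z \left(-26\right) = \left(- \frac{233}{250008}\right) \left(-26\right) = \frac{3029}{125004}$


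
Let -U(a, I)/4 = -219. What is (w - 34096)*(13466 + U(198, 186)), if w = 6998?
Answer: -388639516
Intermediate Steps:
U(a, I) = 876 (U(a, I) = -4*(-219) = 876)
(w - 34096)*(13466 + U(198, 186)) = (6998 - 34096)*(13466 + 876) = -27098*14342 = -388639516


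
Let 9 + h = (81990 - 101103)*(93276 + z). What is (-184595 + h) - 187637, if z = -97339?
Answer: 77283878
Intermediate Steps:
h = 77656110 (h = -9 + (81990 - 101103)*(93276 - 97339) = -9 - 19113*(-4063) = -9 + 77656119 = 77656110)
(-184595 + h) - 187637 = (-184595 + 77656110) - 187637 = 77471515 - 187637 = 77283878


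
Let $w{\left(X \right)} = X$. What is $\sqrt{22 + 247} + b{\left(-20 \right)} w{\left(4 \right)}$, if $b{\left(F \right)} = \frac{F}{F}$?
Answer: $4 + \sqrt{269} \approx 20.401$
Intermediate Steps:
$b{\left(F \right)} = 1$
$\sqrt{22 + 247} + b{\left(-20 \right)} w{\left(4 \right)} = \sqrt{22 + 247} + 1 \cdot 4 = \sqrt{269} + 4 = 4 + \sqrt{269}$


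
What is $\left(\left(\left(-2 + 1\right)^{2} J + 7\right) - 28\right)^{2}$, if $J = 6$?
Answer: $225$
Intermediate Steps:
$\left(\left(\left(-2 + 1\right)^{2} J + 7\right) - 28\right)^{2} = \left(\left(\left(-2 + 1\right)^{2} \cdot 6 + 7\right) - 28\right)^{2} = \left(\left(\left(-1\right)^{2} \cdot 6 + 7\right) - 28\right)^{2} = \left(\left(1 \cdot 6 + 7\right) - 28\right)^{2} = \left(\left(6 + 7\right) - 28\right)^{2} = \left(13 - 28\right)^{2} = \left(-15\right)^{2} = 225$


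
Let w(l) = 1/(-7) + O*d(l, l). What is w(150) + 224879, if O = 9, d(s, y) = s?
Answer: 1583602/7 ≈ 2.2623e+5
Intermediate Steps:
w(l) = -⅐ + 9*l (w(l) = 1/(-7) + 9*l = 1*(-⅐) + 9*l = -⅐ + 9*l)
w(150) + 224879 = (-⅐ + 9*150) + 224879 = (-⅐ + 1350) + 224879 = 9449/7 + 224879 = 1583602/7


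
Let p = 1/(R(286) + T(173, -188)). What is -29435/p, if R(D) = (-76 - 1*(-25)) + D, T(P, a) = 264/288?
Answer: -83330485/12 ≈ -6.9442e+6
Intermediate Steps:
T(P, a) = 11/12 (T(P, a) = 264*(1/288) = 11/12)
R(D) = -51 + D (R(D) = (-76 + 25) + D = -51 + D)
p = 12/2831 (p = 1/((-51 + 286) + 11/12) = 1/(235 + 11/12) = 1/(2831/12) = 12/2831 ≈ 0.0042388)
-29435/p = -29435/12/2831 = -29435*2831/12 = -83330485/12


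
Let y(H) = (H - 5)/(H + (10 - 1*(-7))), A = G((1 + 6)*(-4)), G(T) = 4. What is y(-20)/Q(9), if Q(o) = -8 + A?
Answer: -25/12 ≈ -2.0833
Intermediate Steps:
A = 4
y(H) = (-5 + H)/(17 + H) (y(H) = (-5 + H)/(H + (10 + 7)) = (-5 + H)/(H + 17) = (-5 + H)/(17 + H))
Q(o) = -4 (Q(o) = -8 + 4 = -4)
y(-20)/Q(9) = ((-5 - 20)/(17 - 20))/(-4) = (-25/(-3))*(-¼) = -⅓*(-25)*(-¼) = (25/3)*(-¼) = -25/12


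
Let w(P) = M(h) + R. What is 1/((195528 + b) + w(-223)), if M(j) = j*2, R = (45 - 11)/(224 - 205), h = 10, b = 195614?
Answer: 19/7432112 ≈ 2.5565e-6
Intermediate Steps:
R = 34/19 ≈ 1.7895
M(j) = 2*j
w(P) = 414/19 (w(P) = 2*10 + 34/19 = 20 + 34/19 = 414/19)
1/((195528 + b) + w(-223)) = 1/((195528 + 195614) + 414/19) = 1/(391142 + 414/19) = 1/(7432112/19) = 19/7432112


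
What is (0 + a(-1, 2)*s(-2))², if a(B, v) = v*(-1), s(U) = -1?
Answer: 4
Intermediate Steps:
a(B, v) = -v
(0 + a(-1, 2)*s(-2))² = (0 - 1*2*(-1))² = (0 - 2*(-1))² = (0 + 2)² = 2² = 4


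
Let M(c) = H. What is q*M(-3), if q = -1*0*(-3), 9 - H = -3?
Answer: 0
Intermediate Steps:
H = 12 (H = 9 - 1*(-3) = 9 + 3 = 12)
M(c) = 12
q = 0 (q = 0*(-3) = 0)
q*M(-3) = 0*12 = 0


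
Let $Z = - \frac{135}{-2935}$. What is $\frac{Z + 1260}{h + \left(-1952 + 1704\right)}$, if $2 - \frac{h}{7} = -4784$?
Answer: $\frac{739647}{19520098} \approx 0.037892$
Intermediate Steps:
$h = 33502$ ($h = 14 - -33488 = 14 + 33488 = 33502$)
$Z = \frac{27}{587}$ ($Z = \left(-135\right) \left(- \frac{1}{2935}\right) = \frac{27}{587} \approx 0.045997$)
$\frac{Z + 1260}{h + \left(-1952 + 1704\right)} = \frac{\frac{27}{587} + 1260}{33502 + \left(-1952 + 1704\right)} = \frac{739647}{587 \left(33502 - 248\right)} = \frac{739647}{587 \cdot 33254} = \frac{739647}{587} \cdot \frac{1}{33254} = \frac{739647}{19520098}$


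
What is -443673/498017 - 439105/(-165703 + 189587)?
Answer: -229278440717/11894638028 ≈ -19.276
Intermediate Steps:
-443673/498017 - 439105/(-165703 + 189587) = -443673*1/498017 - 439105/23884 = -443673/498017 - 439105*1/23884 = -443673/498017 - 439105/23884 = -229278440717/11894638028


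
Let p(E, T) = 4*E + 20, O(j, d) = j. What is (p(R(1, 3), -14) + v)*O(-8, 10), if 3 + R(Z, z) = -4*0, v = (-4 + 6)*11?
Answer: -240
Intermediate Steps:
v = 22 (v = 2*11 = 22)
R(Z, z) = -3 (R(Z, z) = -3 - 4*0 = -3 + 0 = -3)
p(E, T) = 20 + 4*E
(p(R(1, 3), -14) + v)*O(-8, 10) = ((20 + 4*(-3)) + 22)*(-8) = ((20 - 12) + 22)*(-8) = (8 + 22)*(-8) = 30*(-8) = -240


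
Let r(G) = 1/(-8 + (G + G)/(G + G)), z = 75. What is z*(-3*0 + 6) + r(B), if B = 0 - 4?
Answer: 3149/7 ≈ 449.86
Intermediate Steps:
B = -4
r(G) = -1/7 (r(G) = 1/(-8 + (2*G)/((2*G))) = 1/(-8 + (2*G)*(1/(2*G))) = 1/(-8 + 1) = 1/(-7) = -1/7)
z*(-3*0 + 6) + r(B) = 75*(-3*0 + 6) - 1/7 = 75*(0 + 6) - 1/7 = 75*6 - 1/7 = 450 - 1/7 = 3149/7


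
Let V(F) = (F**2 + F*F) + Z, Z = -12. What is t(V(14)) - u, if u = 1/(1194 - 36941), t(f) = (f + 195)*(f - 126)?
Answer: 5220849351/35747 ≈ 1.4605e+5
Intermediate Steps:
V(F) = -12 + 2*F**2 (V(F) = (F**2 + F*F) - 12 = (F**2 + F**2) - 12 = 2*F**2 - 12 = -12 + 2*F**2)
t(f) = (-126 + f)*(195 + f) (t(f) = (195 + f)*(-126 + f) = (-126 + f)*(195 + f))
u = -1/35747 (u = 1/(-35747) = -1/35747 ≈ -2.7974e-5)
t(V(14)) - u = (-24570 + (-12 + 2*14**2)**2 + 69*(-12 + 2*14**2)) - 1*(-1/35747) = (-24570 + (-12 + 2*196)**2 + 69*(-12 + 2*196)) + 1/35747 = (-24570 + (-12 + 392)**2 + 69*(-12 + 392)) + 1/35747 = (-24570 + 380**2 + 69*380) + 1/35747 = (-24570 + 144400 + 26220) + 1/35747 = 146050 + 1/35747 = 5220849351/35747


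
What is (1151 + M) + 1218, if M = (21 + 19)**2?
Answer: 3969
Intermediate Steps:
M = 1600 (M = 40**2 = 1600)
(1151 + M) + 1218 = (1151 + 1600) + 1218 = 2751 + 1218 = 3969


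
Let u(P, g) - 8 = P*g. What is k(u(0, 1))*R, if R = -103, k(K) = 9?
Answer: -927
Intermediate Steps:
u(P, g) = 8 + P*g
k(u(0, 1))*R = 9*(-103) = -927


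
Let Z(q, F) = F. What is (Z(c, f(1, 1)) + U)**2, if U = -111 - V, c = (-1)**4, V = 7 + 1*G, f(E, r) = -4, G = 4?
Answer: 15876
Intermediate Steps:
V = 11 (V = 7 + 1*4 = 7 + 4 = 11)
c = 1
U = -122 (U = -111 - 1*11 = -111 - 11 = -122)
(Z(c, f(1, 1)) + U)**2 = (-4 - 122)**2 = (-126)**2 = 15876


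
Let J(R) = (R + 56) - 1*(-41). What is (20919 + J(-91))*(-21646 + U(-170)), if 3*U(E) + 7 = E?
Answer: -454177125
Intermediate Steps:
U(E) = -7/3 + E/3
J(R) = 97 + R (J(R) = (56 + R) + 41 = 97 + R)
(20919 + J(-91))*(-21646 + U(-170)) = (20919 + (97 - 91))*(-21646 + (-7/3 + (1/3)*(-170))) = (20919 + 6)*(-21646 + (-7/3 - 170/3)) = 20925*(-21646 - 59) = 20925*(-21705) = -454177125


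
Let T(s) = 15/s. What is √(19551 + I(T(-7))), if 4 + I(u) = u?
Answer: √957698/7 ≈ 139.80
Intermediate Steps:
I(u) = -4 + u
√(19551 + I(T(-7))) = √(19551 + (-4 + 15/(-7))) = √(19551 + (-4 + 15*(-⅐))) = √(19551 + (-4 - 15/7)) = √(19551 - 43/7) = √(136814/7) = √957698/7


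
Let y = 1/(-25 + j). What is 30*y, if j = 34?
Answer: 10/3 ≈ 3.3333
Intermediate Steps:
y = 1/9 (y = 1/(-25 + 34) = 1/9 ≈ 0.11111)
30*y = 30*(1/9) = 10/3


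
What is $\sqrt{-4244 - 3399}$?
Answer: $i \sqrt{7643} \approx 87.424 i$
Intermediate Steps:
$\sqrt{-4244 - 3399} = \sqrt{-7643} = i \sqrt{7643}$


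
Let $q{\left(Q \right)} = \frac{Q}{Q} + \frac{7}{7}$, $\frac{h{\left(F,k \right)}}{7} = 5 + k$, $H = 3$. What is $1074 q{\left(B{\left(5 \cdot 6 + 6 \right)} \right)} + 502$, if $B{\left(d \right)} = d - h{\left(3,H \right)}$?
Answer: $2650$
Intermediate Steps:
$h{\left(F,k \right)} = 35 + 7 k$ ($h{\left(F,k \right)} = 7 \left(5 + k\right) = 35 + 7 k$)
$B{\left(d \right)} = -56 + d$ ($B{\left(d \right)} = d - \left(35 + 7 \cdot 3\right) = d - \left(35 + 21\right) = d - 56 = -56 + d$)
$q{\left(Q \right)} = 2$ ($q{\left(Q \right)} = 1 + 7 \cdot \frac{1}{7} = 1 + 1 = 2$)
$1074 q{\left(B{\left(5 \cdot 6 + 6 \right)} \right)} + 502 = 1074 \cdot 2 + 502 = 2148 + 502 = 2650$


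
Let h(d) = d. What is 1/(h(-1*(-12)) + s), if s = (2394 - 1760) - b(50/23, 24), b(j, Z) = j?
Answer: 23/14808 ≈ 0.0015532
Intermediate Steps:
s = 14532/23 (s = (2394 - 1760) - 50/23 = 634 - 50/23 = 14532/23 ≈ 631.83)
1/(h(-1*(-12)) + s) = 1/(-1*(-12) + 14532/23) = 1/(12 + 14532/23) = 1/(14808/23) = 23/14808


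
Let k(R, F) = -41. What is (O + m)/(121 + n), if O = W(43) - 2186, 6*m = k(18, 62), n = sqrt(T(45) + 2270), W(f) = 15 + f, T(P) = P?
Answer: -1549889/73956 + 12809*sqrt(2315)/73956 ≈ -12.624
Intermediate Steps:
n = sqrt(2315) (n = sqrt(45 + 2270) = sqrt(2315) ≈ 48.114)
m = -41/6 (m = (1/6)*(-41) = -41/6 ≈ -6.8333)
O = -2128 (O = (15 + 43) - 2186 = 58 - 2186 = -2128)
(O + m)/(121 + n) = (-2128 - 41/6)/(121 + sqrt(2315)) = -12809/(6*(121 + sqrt(2315)))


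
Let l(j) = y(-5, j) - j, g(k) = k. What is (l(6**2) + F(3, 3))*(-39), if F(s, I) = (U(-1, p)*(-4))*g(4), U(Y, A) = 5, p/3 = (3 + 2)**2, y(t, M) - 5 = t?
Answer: 4524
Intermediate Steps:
y(t, M) = 5 + t
p = 75 (p = 3*(3 + 2)**2 = 3*5**2 = 3*25 = 75)
F(s, I) = -80 (F(s, I) = (5*(-4))*4 = -20*4 = -80)
l(j) = -j (l(j) = (5 - 5) - j = 0 - j = -j)
(l(6**2) + F(3, 3))*(-39) = (-1*6**2 - 80)*(-39) = (-1*36 - 80)*(-39) = (-36 - 80)*(-39) = -116*(-39) = 4524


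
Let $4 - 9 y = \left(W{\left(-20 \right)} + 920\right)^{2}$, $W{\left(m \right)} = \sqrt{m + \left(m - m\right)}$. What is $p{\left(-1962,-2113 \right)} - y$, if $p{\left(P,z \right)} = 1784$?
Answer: $\frac{862432}{9} + \frac{3680 i \sqrt{5}}{9} \approx 95826.0 + 914.3 i$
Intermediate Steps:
$W{\left(m \right)} = \sqrt{m}$ ($W{\left(m \right)} = \sqrt{m + 0} = \sqrt{m}$)
$y = \frac{4}{9} - \frac{\left(920 + 2 i \sqrt{5}\right)^{2}}{9}$ ($y = \frac{4}{9} - \frac{\left(\sqrt{-20} + 920\right)^{2}}{9} = \frac{4}{9} - \frac{\left(2 i \sqrt{5} + 920\right)^{2}}{9} = \frac{4}{9} - \frac{\left(920 + 2 i \sqrt{5}\right)^{2}}{9} \approx -94042.0 - 914.3 i$)
$p{\left(-1962,-2113 \right)} - y = 1784 - \left(- \frac{846376}{9} - \frac{3680 i \sqrt{5}}{9}\right) = 1784 + \left(\frac{846376}{9} + \frac{3680 i \sqrt{5}}{9}\right) = \frac{862432}{9} + \frac{3680 i \sqrt{5}}{9}$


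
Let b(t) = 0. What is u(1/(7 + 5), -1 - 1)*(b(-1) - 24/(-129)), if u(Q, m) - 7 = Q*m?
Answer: 164/129 ≈ 1.2713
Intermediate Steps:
u(Q, m) = 7 + Q*m
u(1/(7 + 5), -1 - 1)*(b(-1) - 24/(-129)) = (7 + (-1 - 1)/(7 + 5))*(0 - 24/(-129)) = (7 - 2/12)*(0 - 24*(-1/129)) = (7 + (1/12)*(-2))*(0 + 8/43) = (7 - ⅙)*(8/43) = (41/6)*(8/43) = 164/129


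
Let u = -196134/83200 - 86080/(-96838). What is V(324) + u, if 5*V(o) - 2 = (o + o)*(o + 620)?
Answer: 246423629139047/2014230400 ≈ 1.2234e+5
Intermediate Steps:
u = -2957842073/2014230400 (u = -196134*1/83200 - 86080*(-1/96838) = -98067/41600 + 43040/48419 = -2957842073/2014230400 ≈ -1.4685)
V(o) = ⅖ + 2*o*(620 + o)/5 (V(o) = ⅖ + ((o + o)*(o + 620))/5 = ⅖ + ((2*o)*(620 + o))/5 = ⅖ + (2*o*(620 + o))/5 = ⅖ + 2*o*(620 + o)/5)
V(324) + u = (⅖ + 248*324 + (⅖)*324²) - 2957842073/2014230400 = (⅖ + 80352 + (⅖)*104976) - 2957842073/2014230400 = (⅖ + 80352 + 209952/5) - 2957842073/2014230400 = 611714/5 - 2957842073/2014230400 = 246423629139047/2014230400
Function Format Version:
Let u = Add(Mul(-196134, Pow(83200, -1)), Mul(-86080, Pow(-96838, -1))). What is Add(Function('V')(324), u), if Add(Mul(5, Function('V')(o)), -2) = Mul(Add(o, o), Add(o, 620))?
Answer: Rational(246423629139047, 2014230400) ≈ 1.2234e+5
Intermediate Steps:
u = Rational(-2957842073, 2014230400) (u = Add(Mul(-196134, Rational(1, 83200)), Mul(-86080, Rational(-1, 96838))) = Add(Rational(-98067, 41600), Rational(43040, 48419)) = Rational(-2957842073, 2014230400) ≈ -1.4685)
Function('V')(o) = Add(Rational(2, 5), Mul(Rational(2, 5), o, Add(620, o))) (Function('V')(o) = Add(Rational(2, 5), Mul(Rational(1, 5), Mul(Add(o, o), Add(o, 620)))) = Add(Rational(2, 5), Mul(Rational(1, 5), Mul(Mul(2, o), Add(620, o)))) = Add(Rational(2, 5), Mul(Rational(1, 5), Mul(2, o, Add(620, o)))) = Add(Rational(2, 5), Mul(Rational(2, 5), o, Add(620, o))))
Add(Function('V')(324), u) = Add(Add(Rational(2, 5), Mul(248, 324), Mul(Rational(2, 5), Pow(324, 2))), Rational(-2957842073, 2014230400)) = Add(Add(Rational(2, 5), 80352, Mul(Rational(2, 5), 104976)), Rational(-2957842073, 2014230400)) = Add(Add(Rational(2, 5), 80352, Rational(209952, 5)), Rational(-2957842073, 2014230400)) = Add(Rational(611714, 5), Rational(-2957842073, 2014230400)) = Rational(246423629139047, 2014230400)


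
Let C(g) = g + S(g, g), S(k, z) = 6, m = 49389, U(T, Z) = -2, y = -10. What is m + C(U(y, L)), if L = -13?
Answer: 49393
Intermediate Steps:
C(g) = 6 + g (C(g) = g + 6 = 6 + g)
m + C(U(y, L)) = 49389 + (6 - 2) = 49389 + 4 = 49393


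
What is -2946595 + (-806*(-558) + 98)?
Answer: -2496749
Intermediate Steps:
-2946595 + (-806*(-558) + 98) = -2946595 + (449748 + 98) = -2946595 + 449846 = -2496749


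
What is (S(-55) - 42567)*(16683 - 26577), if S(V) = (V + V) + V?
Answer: 422790408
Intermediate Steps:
S(V) = 3*V (S(V) = 2*V + V = 3*V)
(S(-55) - 42567)*(16683 - 26577) = (3*(-55) - 42567)*(16683 - 26577) = (-165 - 42567)*(-9894) = -42732*(-9894) = 422790408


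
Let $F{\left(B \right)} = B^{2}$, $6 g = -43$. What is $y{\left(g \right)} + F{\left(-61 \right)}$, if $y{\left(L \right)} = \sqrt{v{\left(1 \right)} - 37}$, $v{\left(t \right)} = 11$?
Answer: $3721 + i \sqrt{26} \approx 3721.0 + 5.099 i$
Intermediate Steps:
$g = - \frac{43}{6}$ ($g = \frac{1}{6} \left(-43\right) = - \frac{43}{6} \approx -7.1667$)
$y{\left(L \right)} = i \sqrt{26}$ ($y{\left(L \right)} = \sqrt{11 - 37} = \sqrt{-26} = i \sqrt{26}$)
$y{\left(g \right)} + F{\left(-61 \right)} = i \sqrt{26} + \left(-61\right)^{2} = i \sqrt{26} + 3721 = 3721 + i \sqrt{26}$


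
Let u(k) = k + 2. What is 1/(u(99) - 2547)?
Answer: -1/2446 ≈ -0.00040883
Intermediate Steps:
u(k) = 2 + k
1/(u(99) - 2547) = 1/((2 + 99) - 2547) = 1/(101 - 2547) = 1/(-2446) = -1/2446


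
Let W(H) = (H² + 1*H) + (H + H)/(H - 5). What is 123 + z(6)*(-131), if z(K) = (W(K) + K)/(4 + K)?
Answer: -663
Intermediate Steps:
W(H) = H + H² + 2*H/(-5 + H) (W(H) = (H² + H) + (2*H)/(-5 + H) = (H + H²) + 2*H/(-5 + H) = H + H² + 2*H/(-5 + H))
z(K) = (K + K*(-3 + K² - 4*K)/(-5 + K))/(4 + K) (z(K) = (K*(-3 + K² - 4*K)/(-5 + K) + K)/(4 + K) = (K + K*(-3 + K² - 4*K)/(-5 + K))/(4 + K))
123 + z(6)*(-131) = 123 + (6*(-8 + 6² - 3*6)/((-5 + 6)*(4 + 6)))*(-131) = 123 + (6*(-8 + 36 - 18)/(1*10))*(-131) = 123 + (6*1*(⅒)*10)*(-131) = 123 + 6*(-131) = 123 - 786 = -663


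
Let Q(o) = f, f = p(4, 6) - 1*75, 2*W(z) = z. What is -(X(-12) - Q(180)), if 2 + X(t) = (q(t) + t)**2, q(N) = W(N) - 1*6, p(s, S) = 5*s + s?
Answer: -625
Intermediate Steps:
p(s, S) = 6*s
W(z) = z/2
f = -51 (f = 6*4 - 1*75 = 24 - 75 = -51)
Q(o) = -51
q(N) = -6 + N/2 (q(N) = N/2 - 1*6 = N/2 - 6 = -6 + N/2)
X(t) = -2 + (-6 + 3*t/2)**2 (X(t) = -2 + ((-6 + t/2) + t)**2 = -2 + (-6 + 3*t/2)**2)
-(X(-12) - Q(180)) = -((-2 + 9*(-4 - 12)**2/4) - 1*(-51)) = -((-2 + (9/4)*(-16)**2) + 51) = -((-2 + (9/4)*256) + 51) = -((-2 + 576) + 51) = -(574 + 51) = -1*625 = -625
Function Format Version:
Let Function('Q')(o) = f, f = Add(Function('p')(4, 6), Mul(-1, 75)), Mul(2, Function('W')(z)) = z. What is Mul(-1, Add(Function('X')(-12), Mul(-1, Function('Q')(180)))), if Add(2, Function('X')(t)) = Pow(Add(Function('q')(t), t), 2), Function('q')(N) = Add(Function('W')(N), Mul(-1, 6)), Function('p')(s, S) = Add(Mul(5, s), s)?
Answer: -625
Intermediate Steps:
Function('p')(s, S) = Mul(6, s)
Function('W')(z) = Mul(Rational(1, 2), z)
f = -51 (f = Add(Mul(6, 4), Mul(-1, 75)) = Add(24, -75) = -51)
Function('Q')(o) = -51
Function('q')(N) = Add(-6, Mul(Rational(1, 2), N)) (Function('q')(N) = Add(Mul(Rational(1, 2), N), Mul(-1, 6)) = Add(Mul(Rational(1, 2), N), -6) = Add(-6, Mul(Rational(1, 2), N)))
Function('X')(t) = Add(-2, Pow(Add(-6, Mul(Rational(3, 2), t)), 2)) (Function('X')(t) = Add(-2, Pow(Add(Add(-6, Mul(Rational(1, 2), t)), t), 2)) = Add(-2, Pow(Add(-6, Mul(Rational(3, 2), t)), 2)))
Mul(-1, Add(Function('X')(-12), Mul(-1, Function('Q')(180)))) = Mul(-1, Add(Add(-2, Mul(Rational(9, 4), Pow(Add(-4, -12), 2))), Mul(-1, -51))) = Mul(-1, Add(Add(-2, Mul(Rational(9, 4), Pow(-16, 2))), 51)) = Mul(-1, Add(Add(-2, Mul(Rational(9, 4), 256)), 51)) = Mul(-1, Add(Add(-2, 576), 51)) = Mul(-1, Add(574, 51)) = Mul(-1, 625) = -625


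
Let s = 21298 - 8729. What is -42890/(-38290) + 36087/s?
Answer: 192085564/48126701 ≈ 3.9912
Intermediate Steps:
s = 12569
-42890/(-38290) + 36087/s = -42890/(-38290) + 36087/12569 = -42890*(-1/38290) + 36087*(1/12569) = 4289/3829 + 36087/12569 = 192085564/48126701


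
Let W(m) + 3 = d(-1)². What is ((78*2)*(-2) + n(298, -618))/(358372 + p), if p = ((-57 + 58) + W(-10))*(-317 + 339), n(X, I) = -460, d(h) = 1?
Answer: -386/179175 ≈ -0.0021543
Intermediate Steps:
W(m) = -2 (W(m) = -3 + 1² = -3 + 1 = -2)
p = -22 (p = ((-57 + 58) - 2)*(-317 + 339) = (1 - 2)*22 = -1*22 = -22)
((78*2)*(-2) + n(298, -618))/(358372 + p) = ((78*2)*(-2) - 460)/(358372 - 22) = (156*(-2) - 460)/358350 = (-312 - 460)*(1/358350) = -772*1/358350 = -386/179175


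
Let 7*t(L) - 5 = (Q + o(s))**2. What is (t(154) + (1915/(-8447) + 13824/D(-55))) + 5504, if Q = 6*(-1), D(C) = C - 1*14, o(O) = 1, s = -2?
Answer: 7218312051/1359967 ≈ 5307.7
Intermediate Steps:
D(C) = -14 + C (D(C) = C - 14 = -14 + C)
Q = -6
t(L) = 30/7 (t(L) = 5/7 + (-6 + 1)**2/7 = 5/7 + (1/7)*(-5)**2 = 5/7 + (1/7)*25 = 5/7 + 25/7 = 30/7)
(t(154) + (1915/(-8447) + 13824/D(-55))) + 5504 = (30/7 + (1915/(-8447) + 13824/(-14 - 55))) + 5504 = (30/7 + (1915*(-1/8447) + 13824/(-69))) + 5504 = (30/7 + (-1915/8447 + 13824*(-1/69))) + 5504 = (30/7 + (-1915/8447 - 4608/23)) + 5504 = (30/7 - 38967821/194281) + 5504 = -266946317/1359967 + 5504 = 7218312051/1359967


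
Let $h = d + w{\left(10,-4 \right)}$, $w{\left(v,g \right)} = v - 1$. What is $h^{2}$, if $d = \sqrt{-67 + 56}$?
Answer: $\left(9 + i \sqrt{11}\right)^{2} \approx 70.0 + 59.699 i$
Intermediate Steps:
$d = i \sqrt{11}$ ($d = \sqrt{-11} = i \sqrt{11} \approx 3.3166 i$)
$w{\left(v,g \right)} = -1 + v$ ($w{\left(v,g \right)} = v - 1 = -1 + v$)
$h = 9 + i \sqrt{11}$ ($h = i \sqrt{11} + \left(-1 + 10\right) = i \sqrt{11} + 9 = 9 + i \sqrt{11} \approx 9.0 + 3.3166 i$)
$h^{2} = \left(9 + i \sqrt{11}\right)^{2}$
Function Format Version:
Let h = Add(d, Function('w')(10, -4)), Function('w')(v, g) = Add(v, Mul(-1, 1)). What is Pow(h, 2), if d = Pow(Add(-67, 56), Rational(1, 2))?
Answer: Pow(Add(9, Mul(I, Pow(11, Rational(1, 2)))), 2) ≈ Add(70.000, Mul(59.699, I))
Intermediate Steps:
d = Mul(I, Pow(11, Rational(1, 2))) (d = Pow(-11, Rational(1, 2)) = Mul(I, Pow(11, Rational(1, 2))) ≈ Mul(3.3166, I))
Function('w')(v, g) = Add(-1, v) (Function('w')(v, g) = Add(v, -1) = Add(-1, v))
h = Add(9, Mul(I, Pow(11, Rational(1, 2)))) (h = Add(Mul(I, Pow(11, Rational(1, 2))), Add(-1, 10)) = Add(Mul(I, Pow(11, Rational(1, 2))), 9) = Add(9, Mul(I, Pow(11, Rational(1, 2)))) ≈ Add(9.0000, Mul(3.3166, I)))
Pow(h, 2) = Pow(Add(9, Mul(I, Pow(11, Rational(1, 2)))), 2)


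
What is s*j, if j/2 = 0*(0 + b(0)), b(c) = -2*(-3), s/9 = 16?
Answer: 0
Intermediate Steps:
s = 144 (s = 9*16 = 144)
b(c) = 6
j = 0 (j = 2*(0*(0 + 6)) = 2*(0*6) = 2*0 = 0)
s*j = 144*0 = 0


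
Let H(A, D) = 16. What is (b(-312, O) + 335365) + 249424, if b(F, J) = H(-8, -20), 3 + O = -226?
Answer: 584805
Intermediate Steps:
O = -229 (O = -3 - 226 = -229)
b(F, J) = 16
(b(-312, O) + 335365) + 249424 = (16 + 335365) + 249424 = 335381 + 249424 = 584805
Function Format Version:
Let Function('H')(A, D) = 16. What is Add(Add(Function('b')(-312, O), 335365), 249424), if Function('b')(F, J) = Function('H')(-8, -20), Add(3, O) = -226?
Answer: 584805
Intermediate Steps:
O = -229 (O = Add(-3, -226) = -229)
Function('b')(F, J) = 16
Add(Add(Function('b')(-312, O), 335365), 249424) = Add(Add(16, 335365), 249424) = Add(335381, 249424) = 584805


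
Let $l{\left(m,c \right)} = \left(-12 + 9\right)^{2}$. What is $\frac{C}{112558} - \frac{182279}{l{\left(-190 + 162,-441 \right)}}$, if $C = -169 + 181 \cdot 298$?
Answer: $- \frac{20516475761}{1013022} \approx -20253.0$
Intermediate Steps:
$C = 53769$ ($C = -169 + 53938 = 53769$)
$l{\left(m,c \right)} = 9$ ($l{\left(m,c \right)} = \left(-3\right)^{2} = 9$)
$\frac{C}{112558} - \frac{182279}{l{\left(-190 + 162,-441 \right)}} = \frac{53769}{112558} - \frac{182279}{9} = - \frac{20516475761}{1013022}$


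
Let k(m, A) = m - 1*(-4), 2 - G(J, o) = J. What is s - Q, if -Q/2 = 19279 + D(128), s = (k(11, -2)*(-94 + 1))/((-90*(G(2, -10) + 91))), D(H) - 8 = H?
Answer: 7067091/182 ≈ 38830.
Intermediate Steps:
G(J, o) = 2 - J
k(m, A) = 4 + m (k(m, A) = m + 4 = 4 + m)
D(H) = 8 + H
s = 31/182 (s = ((4 + 11)*(-94 + 1))/((-90*((2 - 1*2) + 91))) = (15*(-93))/((-90*((2 - 2) + 91))) = -1395*(-1/(90*(0 + 91))) = -1395/((-90*91)) = -1395/(-8190) = -1395*(-1/8190) = 31/182 ≈ 0.17033)
Q = -38830 (Q = -2*(19279 + (8 + 128)) = -2*(19279 + 136) = -2*19415 = -38830)
s - Q = 31/182 - 1*(-38830) = 31/182 + 38830 = 7067091/182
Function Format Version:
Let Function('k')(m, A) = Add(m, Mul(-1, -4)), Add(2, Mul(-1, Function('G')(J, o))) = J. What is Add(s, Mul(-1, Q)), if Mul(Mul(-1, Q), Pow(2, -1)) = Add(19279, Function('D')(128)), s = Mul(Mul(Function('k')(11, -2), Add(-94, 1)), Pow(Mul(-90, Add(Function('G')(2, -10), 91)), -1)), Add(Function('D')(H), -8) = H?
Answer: Rational(7067091, 182) ≈ 38830.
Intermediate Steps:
Function('G')(J, o) = Add(2, Mul(-1, J))
Function('k')(m, A) = Add(4, m) (Function('k')(m, A) = Add(m, 4) = Add(4, m))
Function('D')(H) = Add(8, H)
s = Rational(31, 182) (s = Mul(Mul(Add(4, 11), Add(-94, 1)), Pow(Mul(-90, Add(Add(2, Mul(-1, 2)), 91)), -1)) = Mul(Mul(15, -93), Pow(Mul(-90, Add(Add(2, -2), 91)), -1)) = Mul(-1395, Pow(Mul(-90, Add(0, 91)), -1)) = Mul(-1395, Pow(Mul(-90, 91), -1)) = Mul(-1395, Pow(-8190, -1)) = Mul(-1395, Rational(-1, 8190)) = Rational(31, 182) ≈ 0.17033)
Q = -38830 (Q = Mul(-2, Add(19279, Add(8, 128))) = Mul(-2, Add(19279, 136)) = Mul(-2, 19415) = -38830)
Add(s, Mul(-1, Q)) = Add(Rational(31, 182), Mul(-1, -38830)) = Add(Rational(31, 182), 38830) = Rational(7067091, 182)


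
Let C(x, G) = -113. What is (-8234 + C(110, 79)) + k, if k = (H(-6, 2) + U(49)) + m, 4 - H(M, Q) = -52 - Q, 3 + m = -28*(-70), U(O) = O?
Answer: -6283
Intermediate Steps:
m = 1957 (m = -3 - 28*(-70) = -3 + 1960 = 1957)
H(M, Q) = 56 + Q (H(M, Q) = 4 - (-52 - Q) = 4 + (52 + Q) = 56 + Q)
k = 2064 (k = ((56 + 2) + 49) + 1957 = (58 + 49) + 1957 = 107 + 1957 = 2064)
(-8234 + C(110, 79)) + k = (-8234 - 113) + 2064 = -8347 + 2064 = -6283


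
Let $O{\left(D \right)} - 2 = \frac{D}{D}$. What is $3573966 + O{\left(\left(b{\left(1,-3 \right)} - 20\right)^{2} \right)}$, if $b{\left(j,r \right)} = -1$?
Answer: $3573969$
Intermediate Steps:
$O{\left(D \right)} = 3$ ($O{\left(D \right)} = 2 + \frac{D}{D} = 2 + 1 = 3$)
$3573966 + O{\left(\left(b{\left(1,-3 \right)} - 20\right)^{2} \right)} = 3573966 + 3 = 3573969$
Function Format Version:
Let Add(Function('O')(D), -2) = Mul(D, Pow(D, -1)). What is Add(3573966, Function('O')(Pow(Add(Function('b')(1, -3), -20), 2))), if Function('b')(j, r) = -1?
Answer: 3573969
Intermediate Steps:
Function('O')(D) = 3 (Function('O')(D) = Add(2, Mul(D, Pow(D, -1))) = Add(2, 1) = 3)
Add(3573966, Function('O')(Pow(Add(Function('b')(1, -3), -20), 2))) = Add(3573966, 3) = 3573969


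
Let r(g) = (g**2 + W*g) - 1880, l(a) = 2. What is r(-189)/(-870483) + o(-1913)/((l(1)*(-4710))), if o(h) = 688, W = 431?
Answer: -4175854/227776385 ≈ -0.018333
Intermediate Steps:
r(g) = -1880 + g**2 + 431*g (r(g) = (g**2 + 431*g) - 1880 = -1880 + g**2 + 431*g)
r(-189)/(-870483) + o(-1913)/((l(1)*(-4710))) = (-1880 + (-189)**2 + 431*(-189))/(-870483) + 688/((2*(-4710))) = (-1880 + 35721 - 81459)*(-1/870483) + 688/(-9420) = -47618*(-1/870483) + 688*(-1/9420) = 47618/870483 - 172/2355 = -4175854/227776385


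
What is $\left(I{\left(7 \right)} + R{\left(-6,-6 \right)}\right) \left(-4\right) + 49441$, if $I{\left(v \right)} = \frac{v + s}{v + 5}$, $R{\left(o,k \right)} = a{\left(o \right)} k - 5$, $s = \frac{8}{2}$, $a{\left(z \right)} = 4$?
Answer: $\frac{148660}{3} \approx 49553.0$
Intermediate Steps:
$s = 4$ ($s = 8 \cdot \frac{1}{2} = 4$)
$R{\left(o,k \right)} = -5 + 4 k$ ($R{\left(o,k \right)} = 4 k - 5 = -5 + 4 k$)
$I{\left(v \right)} = \frac{4 + v}{5 + v}$ ($I{\left(v \right)} = \frac{v + 4}{v + 5} = \frac{4 + v}{5 + v}$)
$\left(I{\left(7 \right)} + R{\left(-6,-6 \right)}\right) \left(-4\right) + 49441 = \left(\frac{4 + 7}{5 + 7} + \left(-5 + 4 \left(-6\right)\right)\right) \left(-4\right) + 49441 = \left(\frac{1}{12} \cdot 11 - 29\right) \left(-4\right) + 49441 = \left(\frac{11}{12} - 29\right) \left(-4\right) + 49441 = \left(- \frac{337}{12}\right) \left(-4\right) + 49441 = \frac{337}{3} + 49441 = \frac{148660}{3}$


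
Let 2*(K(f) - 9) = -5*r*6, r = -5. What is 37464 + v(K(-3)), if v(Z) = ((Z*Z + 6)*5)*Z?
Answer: 3003504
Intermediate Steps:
K(f) = 84 (K(f) = 9 + (-5*(-5)*6)/2 = 9 + (25*6)/2 = 9 + (½)*150 = 9 + 75 = 84)
v(Z) = Z*(30 + 5*Z²) (v(Z) = ((Z² + 6)*5)*Z = ((6 + Z²)*5)*Z = (30 + 5*Z²)*Z = Z*(30 + 5*Z²))
37464 + v(K(-3)) = 37464 + 5*84*(6 + 84²) = 37464 + 5*84*(6 + 7056) = 37464 + 5*84*7062 = 37464 + 2966040 = 3003504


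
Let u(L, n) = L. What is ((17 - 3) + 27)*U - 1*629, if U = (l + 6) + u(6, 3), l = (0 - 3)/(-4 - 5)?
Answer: -370/3 ≈ -123.33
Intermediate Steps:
l = 1/3 (l = -3/(-9) = -3*(-1/9) = 1/3 ≈ 0.33333)
U = 37/3 (U = (1/3 + 6) + 6 = 19/3 + 6 = 37/3 ≈ 12.333)
((17 - 3) + 27)*U - 1*629 = ((17 - 3) + 27)*(37/3) - 1*629 = (14 + 27)*(37/3) - 629 = 41*(37/3) - 629 = 1517/3 - 629 = -370/3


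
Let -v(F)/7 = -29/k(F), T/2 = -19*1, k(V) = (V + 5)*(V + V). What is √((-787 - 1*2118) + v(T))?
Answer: I*√4568031699/1254 ≈ 53.897*I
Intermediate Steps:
k(V) = 2*V*(5 + V) (k(V) = (5 + V)*(2*V) = 2*V*(5 + V))
T = -38 (T = 2*(-19*1) = 2*(-19) = -38)
v(F) = 203/(2*F*(5 + F)) (v(F) = -(-203)/(2*F*(5 + F)) = 203/(2*F*(5 + F)))
√((-787 - 1*2118) + v(T)) = √((-787 - 1*2118) + (203/2)/(-38*(5 - 38))) = √((-787 - 2118) + (203/2)*(-1/38)/(-33)) = √(-2905 + (203/2)*(-1/38)*(-1/33)) = √(-2905 + 203/2508) = √(-7285537/2508) = I*√4568031699/1254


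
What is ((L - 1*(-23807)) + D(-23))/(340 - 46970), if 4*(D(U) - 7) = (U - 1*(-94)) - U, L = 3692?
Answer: -55059/93260 ≈ -0.59038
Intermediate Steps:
D(U) = 61/2 (D(U) = 7 + ((U - 1*(-94)) - U)/4 = 7 + ((U + 94) - U)/4 = 7 + ((94 + U) - U)/4 = 7 + (¼)*94 = 7 + 47/2 = 61/2)
((L - 1*(-23807)) + D(-23))/(340 - 46970) = ((3692 - 1*(-23807)) + 61/2)/(340 - 46970) = ((3692 + 23807) + 61/2)/(-46630) = (27499 + 61/2)*(-1/46630) = (55059/2)*(-1/46630) = -55059/93260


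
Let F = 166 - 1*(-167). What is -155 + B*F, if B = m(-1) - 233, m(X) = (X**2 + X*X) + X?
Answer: -77411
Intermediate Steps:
m(X) = X + 2*X**2 (m(X) = (X**2 + X**2) + X = 2*X**2 + X = X + 2*X**2)
B = -232 (B = -(1 + 2*(-1)) - 233 = -(1 - 2) - 233 = -1*(-1) - 233 = 1 - 233 = -232)
F = 333 (F = 166 + 167 = 333)
-155 + B*F = -155 - 232*333 = -155 - 77256 = -77411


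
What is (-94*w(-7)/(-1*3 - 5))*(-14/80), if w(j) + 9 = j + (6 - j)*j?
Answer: 35203/160 ≈ 220.02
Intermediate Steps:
w(j) = -9 + j + j*(6 - j) (w(j) = -9 + (j + (6 - j)*j) = -9 + (j + j*(6 - j)) = -9 + j + j*(6 - j))
(-94*w(-7)/(-1*3 - 5))*(-14/80) = (-94*(-9 - 1*(-7)² + 7*(-7))/(-1*3 - 5))*(-14/80) = (-94*(-9 - 1*49 - 49)/(-3 - 5))*(-14*1/80) = -94*(-9 - 49 - 49)/(-8)*(-7/40) = -(-10058)*(-1)/8*(-7/40) = -94*107/8*(-7/40) = -5029/4*(-7/40) = 35203/160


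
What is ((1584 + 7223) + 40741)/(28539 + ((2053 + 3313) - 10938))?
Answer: 49548/22967 ≈ 2.1574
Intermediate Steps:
((1584 + 7223) + 40741)/(28539 + ((2053 + 3313) - 10938)) = (8807 + 40741)/(28539 + (5366 - 10938)) = 49548/(28539 - 5572) = 49548/22967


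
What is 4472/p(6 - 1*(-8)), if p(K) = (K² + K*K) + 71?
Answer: 4472/463 ≈ 9.6588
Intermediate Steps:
p(K) = 71 + 2*K² (p(K) = (K² + K²) + 71 = 2*K² + 71 = 71 + 2*K²)
4472/p(6 - 1*(-8)) = 4472/(71 + 2*(6 - 1*(-8))²) = 4472/(71 + 2*(6 + 8)²) = 4472/(71 + 2*14²) = 4472/(71 + 2*196) = 4472/(71 + 392) = 4472/463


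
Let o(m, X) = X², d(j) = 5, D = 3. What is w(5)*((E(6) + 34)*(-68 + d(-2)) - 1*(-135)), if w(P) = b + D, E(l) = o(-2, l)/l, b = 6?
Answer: -21465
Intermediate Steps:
E(l) = l (E(l) = l²/l = l)
w(P) = 9 (w(P) = 6 + 3 = 9)
w(5)*((E(6) + 34)*(-68 + d(-2)) - 1*(-135)) = 9*((6 + 34)*(-68 + 5) - 1*(-135)) = 9*(40*(-63) + 135) = 9*(-2520 + 135) = 9*(-2385) = -21465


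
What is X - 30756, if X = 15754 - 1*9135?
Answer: -24137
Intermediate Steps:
X = 6619 (X = 15754 - 9135 = 6619)
X - 30756 = 6619 - 30756 = -24137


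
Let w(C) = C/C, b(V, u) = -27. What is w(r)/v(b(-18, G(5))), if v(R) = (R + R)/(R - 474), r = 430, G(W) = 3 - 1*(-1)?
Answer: 167/18 ≈ 9.2778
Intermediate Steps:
G(W) = 4 (G(W) = 3 + 1 = 4)
v(R) = 2*R/(-474 + R) (v(R) = (2*R)/(-474 + R) = 2*R/(-474 + R))
w(C) = 1
w(r)/v(b(-18, G(5))) = 1/(2*(-27)/(-474 - 27)) = 1/(2*(-27)/(-501)) = 1/(2*(-27)*(-1/501)) = 1/(18/167) = 1*(167/18) = 167/18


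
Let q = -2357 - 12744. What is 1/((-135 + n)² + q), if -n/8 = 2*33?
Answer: 1/424468 ≈ 2.3559e-6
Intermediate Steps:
n = -528 (n = -16*33 = -8*66 = -528)
q = -15101
1/((-135 + n)² + q) = 1/((-135 - 528)² - 15101) = 1/((-663)² - 15101) = 1/(439569 - 15101) = 1/424468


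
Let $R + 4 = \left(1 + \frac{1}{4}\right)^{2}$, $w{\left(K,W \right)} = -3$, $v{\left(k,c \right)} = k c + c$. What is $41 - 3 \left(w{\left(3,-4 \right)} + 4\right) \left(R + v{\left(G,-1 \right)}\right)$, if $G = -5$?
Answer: $- \frac{3075}{16} \approx -192.19$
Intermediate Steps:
$v{\left(k,c \right)} = c + c k$ ($v{\left(k,c \right)} = c k + c = c + c k$)
$R = - \frac{39}{16}$ ($R = -4 + \left(1 + \frac{1}{4}\right)^{2} = -4 + \left(\frac{5}{4}\right)^{2} = -4 + \frac{25}{16} = - \frac{39}{16} \approx -2.4375$)
$41 - 3 \left(w{\left(3,-4 \right)} + 4\right) \left(R + v{\left(G,-1 \right)}\right) = 41 - 3 \left(-3 + 4\right) \left(- \frac{39}{16} - \left(1 - 5\right)\right) = 41 \left(-3\right) 1 \left(- \frac{39}{16} - -4\right) = 41 \left(- 3 \left(- \frac{39}{16} + 4\right)\right) = 41 \left(\left(-3\right) \frac{25}{16}\right) = 41 \left(- \frac{75}{16}\right) = - \frac{3075}{16}$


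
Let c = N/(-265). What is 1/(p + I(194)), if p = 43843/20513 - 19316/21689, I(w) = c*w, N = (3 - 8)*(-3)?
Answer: -23580042221/229537426867 ≈ -0.10273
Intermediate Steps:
N = 15 (N = -5*(-3) = 15)
c = -3/53 (c = 15/(-265) = 15*(-1/265) = -3/53 ≈ -0.056604)
I(w) = -3*w/53
p = 554681719/444906457 (p = 43843*(1/20513) - 19316*1/21689 = 43843/20513 - 19316/21689 = 554681719/444906457 ≈ 1.2467)
1/(p + I(194)) = 1/(554681719/444906457 - 3/53*194) = 1/(554681719/444906457 - 582/53) = 1/(-229537426867/23580042221) = -23580042221/229537426867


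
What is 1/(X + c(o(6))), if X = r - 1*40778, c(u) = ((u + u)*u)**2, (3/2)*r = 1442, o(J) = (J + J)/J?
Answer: -3/119258 ≈ -2.5156e-5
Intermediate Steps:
o(J) = 2 (o(J) = (2*J)/J = 2)
r = 2884/3 (r = (2/3)*1442 = 2884/3 ≈ 961.33)
c(u) = 4*u**4 (c(u) = ((2*u)*u)**2 = (2*u**2)**2 = 4*u**4)
X = -119450/3 (X = 2884/3 - 1*40778 = 2884/3 - 40778 = -119450/3 ≈ -39817.)
1/(X + c(o(6))) = 1/(-119450/3 + 4*2**4) = 1/(-119450/3 + 4*16) = 1/(-119450/3 + 64) = 1/(-119258/3) = -3/119258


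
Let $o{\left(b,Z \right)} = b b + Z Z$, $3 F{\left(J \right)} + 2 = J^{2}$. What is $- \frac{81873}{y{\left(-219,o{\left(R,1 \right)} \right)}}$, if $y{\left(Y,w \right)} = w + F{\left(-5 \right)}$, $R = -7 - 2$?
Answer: $- \frac{245619}{269} \approx -913.08$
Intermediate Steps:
$F{\left(J \right)} = - \frac{2}{3} + \frac{J^{2}}{3}$
$R = -9$ ($R = -7 - 2 = -9$)
$o{\left(b,Z \right)} = Z^{2} + b^{2}$ ($o{\left(b,Z \right)} = b^{2} + Z^{2} = Z^{2} + b^{2}$)
$y{\left(Y,w \right)} = \frac{23}{3} + w$ ($y{\left(Y,w \right)} = w - \left(\frac{2}{3} - \frac{\left(-5\right)^{2}}{3}\right) = w + \left(- \frac{2}{3} + \frac{1}{3} \cdot 25\right) = w + \left(- \frac{2}{3} + \frac{25}{3}\right) = w + \frac{23}{3} = \frac{23}{3} + w$)
$- \frac{81873}{y{\left(-219,o{\left(R,1 \right)} \right)}} = - \frac{81873}{\frac{23}{3} + \left(1^{2} + \left(-9\right)^{2}\right)} = - \frac{81873}{\frac{23}{3} + \left(1 + 81\right)} = - \frac{81873}{\frac{23}{3} + 82} = - \frac{81873}{\frac{269}{3}} = \left(-81873\right) \frac{3}{269} = - \frac{245619}{269}$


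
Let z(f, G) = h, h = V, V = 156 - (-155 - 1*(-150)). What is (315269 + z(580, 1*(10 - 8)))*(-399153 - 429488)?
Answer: -261378230630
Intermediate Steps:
V = 161 (V = 156 - (-155 + 150) = 156 - 1*(-5) = 156 + 5 = 161)
h = 161
z(f, G) = 161
(315269 + z(580, 1*(10 - 8)))*(-399153 - 429488) = (315269 + 161)*(-399153 - 429488) = 315430*(-828641) = -261378230630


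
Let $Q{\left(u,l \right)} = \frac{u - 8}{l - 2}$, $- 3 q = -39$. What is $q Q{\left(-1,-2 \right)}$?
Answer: $\frac{117}{4} \approx 29.25$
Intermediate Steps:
$q = 13$ ($q = \left(- \frac{1}{3}\right) \left(-39\right) = 13$)
$Q{\left(u,l \right)} = \frac{-8 + u}{-2 + l}$ ($Q{\left(u,l \right)} = \frac{u - 8}{-2 + l} = \frac{-8 + u}{-2 + l}$)
$q Q{\left(-1,-2 \right)} = 13 \frac{-8 - 1}{-2 - 2} = 13 \frac{1}{-4} \left(-9\right) = 13 \left(\left(- \frac{1}{4}\right) \left(-9\right)\right) = 13 \cdot \frac{9}{4} = \frac{117}{4}$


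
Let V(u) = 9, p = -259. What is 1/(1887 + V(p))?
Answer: 1/1896 ≈ 0.00052743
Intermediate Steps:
1/(1887 + V(p)) = 1/(1887 + 9) = 1/1896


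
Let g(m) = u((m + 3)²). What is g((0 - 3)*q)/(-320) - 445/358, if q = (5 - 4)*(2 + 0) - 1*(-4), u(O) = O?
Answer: -22295/11456 ≈ -1.9461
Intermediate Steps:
q = 6 (q = 1*2 + 4 = 2 + 4 = 6)
g(m) = (3 + m)² (g(m) = (m + 3)² = (3 + m)²)
g((0 - 3)*q)/(-320) - 445/358 = (3 + (0 - 3)*6)²/(-320) - 445/358 = (3 - 3*6)²*(-1/320) - 445*1/358 = (3 - 18)²*(-1/320) - 445/358 = (-15)²*(-1/320) - 445/358 = 225*(-1/320) - 445/358 = -45/64 - 445/358 = -22295/11456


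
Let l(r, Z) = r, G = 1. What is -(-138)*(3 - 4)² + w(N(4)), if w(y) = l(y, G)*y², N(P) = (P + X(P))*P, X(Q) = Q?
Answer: 32906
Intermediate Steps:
N(P) = 2*P² (N(P) = (P + P)*P = (2*P)*P = 2*P²)
w(y) = y³ (w(y) = y*y² = y³)
-(-138)*(3 - 4)² + w(N(4)) = -(-138)*(3 - 4)² + (2*4²)³ = -(-138)*(-1)² + (2*16)³ = -(-138) + 32³ = -46*(-3) + 32768 = 138 + 32768 = 32906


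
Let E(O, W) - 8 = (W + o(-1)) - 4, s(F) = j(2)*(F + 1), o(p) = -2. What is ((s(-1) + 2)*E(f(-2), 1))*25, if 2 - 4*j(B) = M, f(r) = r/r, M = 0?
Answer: 150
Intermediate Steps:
f(r) = 1
j(B) = 1/2 (j(B) = 1/2 - 1/4*0 = 1/2 + 0 = 1/2)
s(F) = 1/2 + F/2 (s(F) = (F + 1)/2 = (1 + F)/2 = 1/2 + F/2)
E(O, W) = 2 + W (E(O, W) = 8 + ((W - 2) - 4) = 8 + ((-2 + W) - 4) = 8 + (-6 + W) = 2 + W)
((s(-1) + 2)*E(f(-2), 1))*25 = (((1/2 + (1/2)*(-1)) + 2)*(2 + 1))*25 = (((1/2 - 1/2) + 2)*3)*25 = ((0 + 2)*3)*25 = (2*3)*25 = 6*25 = 150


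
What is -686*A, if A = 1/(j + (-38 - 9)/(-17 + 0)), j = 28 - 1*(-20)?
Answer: -11662/863 ≈ -13.513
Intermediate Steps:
j = 48 (j = 28 + 20 = 48)
A = 17/863 (A = 1/(48 + (-38 - 9)/(-17 + 0)) = 1/(48 - 47/(-17)) = 1/(48 - 47*(-1/17)) = 1/(48 + 47/17) = 1/(863/17) = 17/863 ≈ 0.019699)
-686*A = -686*17/863 = -11662/863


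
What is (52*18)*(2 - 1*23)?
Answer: -19656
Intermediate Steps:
(52*18)*(2 - 1*23) = 936*(2 - 23) = 936*(-21) = -19656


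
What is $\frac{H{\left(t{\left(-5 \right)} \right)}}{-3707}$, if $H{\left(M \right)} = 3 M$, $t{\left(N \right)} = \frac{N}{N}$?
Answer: $- \frac{3}{3707} \approx -0.00080928$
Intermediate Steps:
$t{\left(N \right)} = 1$
$\frac{H{\left(t{\left(-5 \right)} \right)}}{-3707} = \frac{3 \cdot 1}{-3707} = 3 \left(- \frac{1}{3707}\right) = - \frac{3}{3707}$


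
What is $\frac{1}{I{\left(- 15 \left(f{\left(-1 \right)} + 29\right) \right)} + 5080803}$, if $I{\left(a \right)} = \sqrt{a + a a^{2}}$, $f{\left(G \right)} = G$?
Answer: $\frac{241943}{1229268248249} - \frac{2 i \sqrt{18522105}}{25814633213229} \approx 1.9682 \cdot 10^{-7} - 3.3343 \cdot 10^{-10} i$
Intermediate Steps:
$I{\left(a \right)} = \sqrt{a + a^{3}}$
$\frac{1}{I{\left(- 15 \left(f{\left(-1 \right)} + 29\right) \right)} + 5080803} = \frac{1}{\sqrt{- 15 \left(-1 + 29\right) + \left(- 15 \left(-1 + 29\right)\right)^{3}} + 5080803} = \frac{1}{\sqrt{\left(-15\right) 28 + \left(\left(-15\right) 28\right)^{3}} + 5080803} = \frac{1}{\sqrt{-420 + \left(-420\right)^{3}} + 5080803} = \frac{1}{\sqrt{-420 - 74088000} + 5080803} = \frac{1}{\sqrt{-74088420} + 5080803} = \frac{1}{2 i \sqrt{18522105} + 5080803} = \frac{1}{5080803 + 2 i \sqrt{18522105}}$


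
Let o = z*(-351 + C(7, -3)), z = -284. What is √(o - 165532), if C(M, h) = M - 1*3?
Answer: 2*I*√16746 ≈ 258.81*I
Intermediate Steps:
C(M, h) = -3 + M (C(M, h) = M - 3 = -3 + M)
o = 98548 (o = -284*(-351 + (-3 + 7)) = -284*(-351 + 4) = -284*(-347) = 98548)
√(o - 165532) = √(98548 - 165532) = √(-66984) = 2*I*√16746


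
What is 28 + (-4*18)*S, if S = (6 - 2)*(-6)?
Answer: 1756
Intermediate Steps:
S = -24 (S = 4*(-6) = -24)
28 + (-4*18)*S = 28 - 4*18*(-24) = 28 - 72*(-24) = 28 + 1728 = 1756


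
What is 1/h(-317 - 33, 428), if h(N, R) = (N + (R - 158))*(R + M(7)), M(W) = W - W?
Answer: -1/34240 ≈ -2.9206e-5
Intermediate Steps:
M(W) = 0
h(N, R) = R*(-158 + N + R) (h(N, R) = (N + (R - 158))*(R + 0) = (N + (-158 + R))*R = (-158 + N + R)*R = R*(-158 + N + R))
1/h(-317 - 33, 428) = 1/(428*(-158 + (-317 - 33) + 428)) = 1/(428*(-158 - 350 + 428)) = 1/(428*(-80)) = 1/(-34240) = -1/34240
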